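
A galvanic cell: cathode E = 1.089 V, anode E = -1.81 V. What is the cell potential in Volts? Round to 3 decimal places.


Standard cell potential: E_cell = E_cathode - E_anode.
E_cell = 1.089 - (-1.81)
E_cell = 2.899 V, rounded to 3 dp:

2.899 V


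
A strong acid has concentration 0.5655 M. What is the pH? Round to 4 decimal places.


A strong acid dissociates completely, so [H+] equals the given concentration.
pH = -log10([H+]) = -log10(0.5655)
pH = 0.24756739, rounded to 4 dp:

0.2476


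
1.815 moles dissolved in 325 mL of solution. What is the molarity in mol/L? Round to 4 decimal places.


Convert volume to liters: V_L = V_mL / 1000.
V_L = 325 / 1000 = 0.325 L
M = n / V_L = 1.815 / 0.325
M = 5.58461538 mol/L, rounded to 4 dp:

5.5846 mol/L


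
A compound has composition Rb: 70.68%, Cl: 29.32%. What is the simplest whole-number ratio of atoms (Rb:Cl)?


Assume 100 g of compound, divide each mass% by atomic mass to get moles, then normalize by the smallest to get a raw atom ratio.
Moles per 100 g: Rb: 70.68/85.468 = 0.827, Cl: 29.32/35.453 = 0.827
Raw ratio (divide by min = 0.827): Rb: 1.0, Cl: 1.0
Multiply by 1 to clear fractions: Rb: 1.0 ~= 1, Cl: 1.0 ~= 1
Reduce by GCD to get the simplest whole-number ratio:

1:1


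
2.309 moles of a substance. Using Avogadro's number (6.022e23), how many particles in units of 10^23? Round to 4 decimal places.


N = n * NA, then divide by 1e23 for the requested units.
N / 1e23 = n * 6.022
N / 1e23 = 2.309 * 6.022
N / 1e23 = 13.904798, rounded to 4 dp:

13.9048


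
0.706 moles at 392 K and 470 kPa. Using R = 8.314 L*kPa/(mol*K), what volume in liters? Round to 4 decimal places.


PV = nRT, solve for V = nRT / P.
nRT = 0.706 * 8.314 * 392 = 2300.9161
V = 2300.9161 / 470
V = 4.89556617 L, rounded to 4 dp:

4.8956 L


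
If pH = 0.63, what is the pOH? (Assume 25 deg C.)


At 25 deg C, pH + pOH = 14.
pOH = 14 - pH = 14 - 0.63
pOH = 13.37:

13.37


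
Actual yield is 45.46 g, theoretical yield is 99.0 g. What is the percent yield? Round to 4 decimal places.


% yield = 100 * actual / theoretical
% yield = 100 * 45.46 / 99.0
% yield = 45.91919192 %, rounded to 4 dp:

45.9192 %


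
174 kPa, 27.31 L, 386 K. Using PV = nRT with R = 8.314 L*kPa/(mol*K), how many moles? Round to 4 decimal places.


PV = nRT, solve for n = PV / (RT).
PV = 174 * 27.31 = 4751.94
RT = 8.314 * 386 = 3209.204
n = 4751.94 / 3209.204
n = 1.48072232 mol, rounded to 4 dp:

1.4807 mol


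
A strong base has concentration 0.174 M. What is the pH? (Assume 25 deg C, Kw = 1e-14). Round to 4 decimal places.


A strong base dissociates completely, so [OH-] equals the given concentration.
pOH = -log10([OH-]) = -log10(0.174) = 0.759451
pH = 14 - pOH = 14 - 0.759451
pH = 13.240549, rounded to 4 dp:

13.2405


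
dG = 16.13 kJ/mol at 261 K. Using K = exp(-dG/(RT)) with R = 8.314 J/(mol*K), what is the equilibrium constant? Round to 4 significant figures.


dG is in kJ/mol; multiply by 1000 to match R in J/(mol*K).
RT = 8.314 * 261 = 2169.954 J/mol
exponent = -dG*1000 / (RT) = -(16.13*1000) / 2169.954 = -7.4333373
K = exp(-7.4333373)
K = 0.00059121117, rounded to 4 significant figures:

0.0005912


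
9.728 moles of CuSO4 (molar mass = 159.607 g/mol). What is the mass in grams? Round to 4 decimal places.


mass = n * M
mass = 9.728 * 159.607
mass = 1552.656896 g, rounded to 4 dp:

1552.6569 g


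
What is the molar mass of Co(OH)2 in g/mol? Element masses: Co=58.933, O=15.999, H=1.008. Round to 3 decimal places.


M = sum(count * atomic_mass) over atoms.
M = 1*58.933 + 2*15.999 + 2*1.008
M = 58.933 + 31.998 + 2.016
M = 92.947 g/mol, rounded to 3 dp:

92.947 g/mol


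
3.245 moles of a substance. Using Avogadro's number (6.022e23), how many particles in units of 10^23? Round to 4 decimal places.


N = n * NA, then divide by 1e23 for the requested units.
N / 1e23 = n * 6.022
N / 1e23 = 3.245 * 6.022
N / 1e23 = 19.54139, rounded to 4 dp:

19.5414


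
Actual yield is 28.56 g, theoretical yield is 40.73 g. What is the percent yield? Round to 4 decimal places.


% yield = 100 * actual / theoretical
% yield = 100 * 28.56 / 40.73
% yield = 70.12030444 %, rounded to 4 dp:

70.1203 %


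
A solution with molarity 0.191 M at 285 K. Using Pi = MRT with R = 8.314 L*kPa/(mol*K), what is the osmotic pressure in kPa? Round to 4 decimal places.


Osmotic pressure (van't Hoff): Pi = M*R*T.
RT = 8.314 * 285 = 2369.49
Pi = 0.191 * 2369.49
Pi = 452.57259 kPa, rounded to 4 dp:

452.5726 kPa


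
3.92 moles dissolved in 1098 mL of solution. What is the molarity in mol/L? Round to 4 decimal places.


Convert volume to liters: V_L = V_mL / 1000.
V_L = 1098 / 1000 = 1.098 L
M = n / V_L = 3.92 / 1.098
M = 3.5701275 mol/L, rounded to 4 dp:

3.5701 mol/L


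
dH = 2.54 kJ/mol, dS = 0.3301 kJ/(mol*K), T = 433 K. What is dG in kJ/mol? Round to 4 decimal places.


Gibbs: dG = dH - T*dS (consistent units, dS already in kJ/(mol*K)).
T*dS = 433 * 0.3301 = 142.9333
dG = 2.54 - (142.9333)
dG = -140.3933 kJ/mol, rounded to 4 dp:

-140.3933 kJ/mol


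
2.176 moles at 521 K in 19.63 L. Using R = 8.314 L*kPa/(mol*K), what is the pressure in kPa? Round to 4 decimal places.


PV = nRT, solve for P = nRT / V.
nRT = 2.176 * 8.314 * 521 = 9425.5485
P = 9425.5485 / 19.63
P = 480.16039226 kPa, rounded to 4 dp:

480.1604 kPa


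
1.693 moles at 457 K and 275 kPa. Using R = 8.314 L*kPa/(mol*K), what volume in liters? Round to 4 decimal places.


PV = nRT, solve for V = nRT / P.
nRT = 1.693 * 8.314 * 457 = 6432.5501
V = 6432.5501 / 275
V = 23.39109127 L, rounded to 4 dp:

23.3911 L


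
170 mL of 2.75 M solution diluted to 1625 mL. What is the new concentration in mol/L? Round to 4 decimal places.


Dilution: M1*V1 = M2*V2, solve for M2.
M2 = M1*V1 / V2
M2 = 2.75 * 170 / 1625
M2 = 467.5 / 1625
M2 = 0.28769231 mol/L, rounded to 4 dp:

0.2877 mol/L


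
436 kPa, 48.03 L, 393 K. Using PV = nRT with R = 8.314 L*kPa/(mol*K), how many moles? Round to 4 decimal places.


PV = nRT, solve for n = PV / (RT).
PV = 436 * 48.03 = 20941.08
RT = 8.314 * 393 = 3267.402
n = 20941.08 / 3267.402
n = 6.40909199 mol, rounded to 4 dp:

6.4091 mol


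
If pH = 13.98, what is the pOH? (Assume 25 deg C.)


At 25 deg C, pH + pOH = 14.
pOH = 14 - pH = 14 - 13.98
pOH = 0.02:

0.02


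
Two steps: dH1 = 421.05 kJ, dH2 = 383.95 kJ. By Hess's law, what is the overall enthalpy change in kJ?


Hess's law: enthalpy is a state function, so add the step enthalpies.
dH_total = dH1 + dH2 = 421.05 + (383.95)
dH_total = 805.0 kJ:

805.00 kJ


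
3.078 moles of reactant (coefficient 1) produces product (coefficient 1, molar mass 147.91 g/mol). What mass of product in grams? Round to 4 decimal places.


Use the coefficient ratio to convert reactant moles to product moles, then multiply by the product's molar mass.
moles_P = moles_R * (coeff_P / coeff_R) = 3.078 * (1/1) = 3.078
mass_P = moles_P * M_P = 3.078 * 147.91
mass_P = 455.26698 g, rounded to 4 dp:

455.2670 g


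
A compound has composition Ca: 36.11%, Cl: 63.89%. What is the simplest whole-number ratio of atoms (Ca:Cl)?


Assume 100 g of compound, divide each mass% by atomic mass to get moles, then normalize by the smallest to get a raw atom ratio.
Moles per 100 g: Ca: 36.11/40.078 = 0.901, Cl: 63.89/35.453 = 1.8021
Raw ratio (divide by min = 0.901): Ca: 1.0, Cl: 2.0
Multiply by 1 to clear fractions: Ca: 1.0 ~= 1, Cl: 2.0 ~= 2
Reduce by GCD to get the simplest whole-number ratio:

1:2


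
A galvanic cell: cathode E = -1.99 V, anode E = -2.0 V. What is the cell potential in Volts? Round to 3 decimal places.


Standard cell potential: E_cell = E_cathode - E_anode.
E_cell = -1.99 - (-2.0)
E_cell = 0.01 V, rounded to 3 dp:

0.010 V


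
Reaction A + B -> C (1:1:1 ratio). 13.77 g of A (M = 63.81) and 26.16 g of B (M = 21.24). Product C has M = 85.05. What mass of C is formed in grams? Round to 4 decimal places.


Find moles of each reactant; the smaller value is the limiting reagent in a 1:1:1 reaction, so moles_C equals moles of the limiter.
n_A = mass_A / M_A = 13.77 / 63.81 = 0.215797 mol
n_B = mass_B / M_B = 26.16 / 21.24 = 1.231638 mol
Limiting reagent: A (smaller), n_limiting = 0.215797 mol
mass_C = n_limiting * M_C = 0.215797 * 85.05
mass_C = 18.35353485 g, rounded to 4 dp:

18.3535 g


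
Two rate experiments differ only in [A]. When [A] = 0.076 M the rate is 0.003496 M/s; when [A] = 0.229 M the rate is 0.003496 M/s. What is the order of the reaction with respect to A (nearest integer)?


Rate is proportional to [A]^n, so rate2/rate1 = ([A]2/[A]1)^n. Take logs to solve for n.
rate2/rate1 = 0.003496 / 0.003496 = 1.0
[A]2/[A]1 = 0.229 / 0.076 = 3.0132
n = ln(1.0) / ln(3.0132) = 0.0
Nearest integer order:

0


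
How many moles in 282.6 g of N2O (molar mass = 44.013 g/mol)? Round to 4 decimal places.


n = mass / M
n = 282.6 / 44.013
n = 6.42083021 mol, rounded to 4 dp:

6.4208 mol


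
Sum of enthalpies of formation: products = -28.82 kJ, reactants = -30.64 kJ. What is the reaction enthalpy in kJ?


dH_rxn = sum(dH_f products) - sum(dH_f reactants)
dH_rxn = -28.82 - (-30.64)
dH_rxn = 1.82 kJ:

1.82 kJ


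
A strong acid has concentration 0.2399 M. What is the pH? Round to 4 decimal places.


A strong acid dissociates completely, so [H+] equals the given concentration.
pH = -log10([H+]) = -log10(0.2399)
pH = 0.61996975, rounded to 4 dp:

0.6200


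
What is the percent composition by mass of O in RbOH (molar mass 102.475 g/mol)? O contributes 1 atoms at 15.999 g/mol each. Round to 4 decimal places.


pct = 100 * (n_elem * M_elem) / M_total
mass_contribution = 1 * 15.999 = 15.999 g/mol
pct = 100 * 15.999 / 102.475
pct = 15.61258844 %, rounded to 4 dp:

15.6126 %


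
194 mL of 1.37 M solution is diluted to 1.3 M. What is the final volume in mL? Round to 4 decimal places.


Dilution: M1*V1 = M2*V2, solve for V2.
V2 = M1*V1 / M2
V2 = 1.37 * 194 / 1.3
V2 = 265.78 / 1.3
V2 = 204.44615385 mL, rounded to 4 dp:

204.4462 mL


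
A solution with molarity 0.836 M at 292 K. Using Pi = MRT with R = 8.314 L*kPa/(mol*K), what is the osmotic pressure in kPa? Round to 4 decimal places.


Osmotic pressure (van't Hoff): Pi = M*R*T.
RT = 8.314 * 292 = 2427.688
Pi = 0.836 * 2427.688
Pi = 2029.547168 kPa, rounded to 4 dp:

2029.5472 kPa


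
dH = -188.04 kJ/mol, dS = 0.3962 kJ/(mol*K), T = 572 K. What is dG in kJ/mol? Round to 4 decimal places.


Gibbs: dG = dH - T*dS (consistent units, dS already in kJ/(mol*K)).
T*dS = 572 * 0.3962 = 226.6264
dG = -188.04 - (226.6264)
dG = -414.6664 kJ/mol, rounded to 4 dp:

-414.6664 kJ/mol


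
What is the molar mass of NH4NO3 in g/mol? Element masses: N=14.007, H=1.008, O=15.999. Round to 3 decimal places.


M = sum(count * atomic_mass) over atoms.
M = 2*14.007 + 4*1.008 + 3*15.999
M = 28.014 + 4.032 + 47.997
M = 80.043 g/mol, rounded to 3 dp:

80.043 g/mol


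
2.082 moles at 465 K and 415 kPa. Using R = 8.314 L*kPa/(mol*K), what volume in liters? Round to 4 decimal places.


PV = nRT, solve for V = nRT / P.
nRT = 2.082 * 8.314 * 465 = 8049.0328
V = 8049.0328 / 415
V = 19.39525976 L, rounded to 4 dp:

19.3953 L


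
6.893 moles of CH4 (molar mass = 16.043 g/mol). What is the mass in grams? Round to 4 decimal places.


mass = n * M
mass = 6.893 * 16.043
mass = 110.584399 g, rounded to 4 dp:

110.5844 g


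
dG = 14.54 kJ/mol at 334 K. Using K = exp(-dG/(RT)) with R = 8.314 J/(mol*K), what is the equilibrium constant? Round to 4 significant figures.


dG is in kJ/mol; multiply by 1000 to match R in J/(mol*K).
RT = 8.314 * 334 = 2776.876 J/mol
exponent = -dG*1000 / (RT) = -(14.54*1000) / 2776.876 = -5.23609985
K = exp(-5.23609985)
K = 0.005320969, rounded to 4 significant figures:

0.005321


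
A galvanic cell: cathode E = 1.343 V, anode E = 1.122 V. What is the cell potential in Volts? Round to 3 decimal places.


Standard cell potential: E_cell = E_cathode - E_anode.
E_cell = 1.343 - (1.122)
E_cell = 0.221 V, rounded to 3 dp:

0.221 V


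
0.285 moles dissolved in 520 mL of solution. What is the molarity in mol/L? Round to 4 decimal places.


Convert volume to liters: V_L = V_mL / 1000.
V_L = 520 / 1000 = 0.52 L
M = n / V_L = 0.285 / 0.52
M = 0.54807692 mol/L, rounded to 4 dp:

0.5481 mol/L


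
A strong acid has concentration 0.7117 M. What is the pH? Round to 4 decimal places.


A strong acid dissociates completely, so [H+] equals the given concentration.
pH = -log10([H+]) = -log10(0.7117)
pH = 0.14770303, rounded to 4 dp:

0.1477


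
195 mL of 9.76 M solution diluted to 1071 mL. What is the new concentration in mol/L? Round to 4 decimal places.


Dilution: M1*V1 = M2*V2, solve for M2.
M2 = M1*V1 / V2
M2 = 9.76 * 195 / 1071
M2 = 1903.2 / 1071
M2 = 1.77703081 mol/L, rounded to 4 dp:

1.7770 mol/L


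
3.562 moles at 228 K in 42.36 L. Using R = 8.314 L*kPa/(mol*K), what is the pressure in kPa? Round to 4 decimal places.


PV = nRT, solve for P = nRT / V.
nRT = 3.562 * 8.314 * 228 = 6752.0987
P = 6752.0987 / 42.36
P = 159.39798631 kPa, rounded to 4 dp:

159.3980 kPa


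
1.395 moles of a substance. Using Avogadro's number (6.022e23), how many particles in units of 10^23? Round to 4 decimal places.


N = n * NA, then divide by 1e23 for the requested units.
N / 1e23 = n * 6.022
N / 1e23 = 1.395 * 6.022
N / 1e23 = 8.40069, rounded to 4 dp:

8.4007


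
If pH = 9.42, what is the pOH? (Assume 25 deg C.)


At 25 deg C, pH + pOH = 14.
pOH = 14 - pH = 14 - 9.42
pOH = 4.58:

4.58


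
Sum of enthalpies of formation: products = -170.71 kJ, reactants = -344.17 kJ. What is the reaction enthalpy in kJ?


dH_rxn = sum(dH_f products) - sum(dH_f reactants)
dH_rxn = -170.71 - (-344.17)
dH_rxn = 173.46 kJ:

173.46 kJ


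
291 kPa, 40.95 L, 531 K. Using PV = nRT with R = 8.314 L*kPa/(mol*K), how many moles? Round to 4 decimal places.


PV = nRT, solve for n = PV / (RT).
PV = 291 * 40.95 = 11916.45
RT = 8.314 * 531 = 4414.734
n = 11916.45 / 4414.734
n = 2.6992453 mol, rounded to 4 dp:

2.6992 mol


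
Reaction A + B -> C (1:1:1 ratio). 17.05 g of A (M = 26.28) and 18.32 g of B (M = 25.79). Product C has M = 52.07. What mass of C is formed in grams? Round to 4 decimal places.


Find moles of each reactant; the smaller value is the limiting reagent in a 1:1:1 reaction, so moles_C equals moles of the limiter.
n_A = mass_A / M_A = 17.05 / 26.28 = 0.648782 mol
n_B = mass_B / M_B = 18.32 / 25.79 = 0.710353 mol
Limiting reagent: A (smaller), n_limiting = 0.648782 mol
mass_C = n_limiting * M_C = 0.648782 * 52.07
mass_C = 33.78207874 g, rounded to 4 dp:

33.7821 g


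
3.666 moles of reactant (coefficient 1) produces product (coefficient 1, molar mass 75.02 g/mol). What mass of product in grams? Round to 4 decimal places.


Use the coefficient ratio to convert reactant moles to product moles, then multiply by the product's molar mass.
moles_P = moles_R * (coeff_P / coeff_R) = 3.666 * (1/1) = 3.666
mass_P = moles_P * M_P = 3.666 * 75.02
mass_P = 275.02332 g, rounded to 4 dp:

275.0233 g


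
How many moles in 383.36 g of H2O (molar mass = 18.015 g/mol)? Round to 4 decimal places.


n = mass / M
n = 383.36 / 18.015
n = 21.28004441 mol, rounded to 4 dp:

21.2800 mol


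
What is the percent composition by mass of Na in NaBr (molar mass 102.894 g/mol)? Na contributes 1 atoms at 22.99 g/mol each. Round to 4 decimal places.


pct = 100 * (n_elem * M_elem) / M_total
mass_contribution = 1 * 22.99 = 22.99 g/mol
pct = 100 * 22.99 / 102.894
pct = 22.34338251 %, rounded to 4 dp:

22.3434 %


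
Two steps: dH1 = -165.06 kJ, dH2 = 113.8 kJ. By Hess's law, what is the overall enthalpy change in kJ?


Hess's law: enthalpy is a state function, so add the step enthalpies.
dH_total = dH1 + dH2 = -165.06 + (113.8)
dH_total = -51.26 kJ:

-51.26 kJ


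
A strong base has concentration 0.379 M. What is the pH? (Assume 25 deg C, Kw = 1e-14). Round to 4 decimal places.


A strong base dissociates completely, so [OH-] equals the given concentration.
pOH = -log10([OH-]) = -log10(0.379) = 0.421361
pH = 14 - pOH = 14 - 0.421361
pH = 13.578639, rounded to 4 dp:

13.5786


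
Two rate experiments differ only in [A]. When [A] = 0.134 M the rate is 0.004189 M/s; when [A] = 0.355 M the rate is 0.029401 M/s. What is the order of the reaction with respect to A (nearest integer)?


Rate is proportional to [A]^n, so rate2/rate1 = ([A]2/[A]1)^n. Take logs to solve for n.
rate2/rate1 = 0.029401 / 0.004189 = 7.0186
[A]2/[A]1 = 0.355 / 0.134 = 2.6493
n = ln(7.0186) / ln(2.6493) = 2.0
Nearest integer order:

2


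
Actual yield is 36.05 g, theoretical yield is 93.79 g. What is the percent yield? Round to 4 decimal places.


% yield = 100 * actual / theoretical
% yield = 100 * 36.05 / 93.79
% yield = 38.43693358 %, rounded to 4 dp:

38.4369 %


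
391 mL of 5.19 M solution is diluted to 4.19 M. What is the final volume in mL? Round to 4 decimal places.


Dilution: M1*V1 = M2*V2, solve for V2.
V2 = M1*V1 / M2
V2 = 5.19 * 391 / 4.19
V2 = 2029.29 / 4.19
V2 = 484.31742243 mL, rounded to 4 dp:

484.3174 mL


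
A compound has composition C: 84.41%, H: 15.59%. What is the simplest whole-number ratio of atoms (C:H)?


Assume 100 g of compound, divide each mass% by atomic mass to get moles, then normalize by the smallest to get a raw atom ratio.
Moles per 100 g: C: 84.41/12.011 = 7.0277, H: 15.59/1.008 = 15.4663
Raw ratio (divide by min = 7.0277): C: 1.0, H: 2.201
Multiply by 5 to clear fractions: C: 5.0 ~= 5, H: 11.004 ~= 11
Reduce by GCD to get the simplest whole-number ratio:

5:11


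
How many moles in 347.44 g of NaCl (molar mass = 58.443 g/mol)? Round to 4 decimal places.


n = mass / M
n = 347.44 / 58.443
n = 5.9449378 mol, rounded to 4 dp:

5.9449 mol


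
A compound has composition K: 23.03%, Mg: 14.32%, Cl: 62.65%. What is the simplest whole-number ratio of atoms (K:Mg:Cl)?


Assume 100 g of compound, divide each mass% by atomic mass to get moles, then normalize by the smallest to get a raw atom ratio.
Moles per 100 g: K: 23.03/39.098 = 0.589, Mg: 14.32/24.305 = 0.5892, Cl: 62.65/35.453 = 1.7671
Raw ratio (divide by min = 0.589): K: 1.0, Mg: 1.0, Cl: 3.0
Multiply by 1 to clear fractions: K: 1.0 ~= 1, Mg: 1.0 ~= 1, Cl: 3.0 ~= 3
Reduce by GCD to get the simplest whole-number ratio:

1:1:3


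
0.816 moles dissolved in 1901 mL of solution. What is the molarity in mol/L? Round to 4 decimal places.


Convert volume to liters: V_L = V_mL / 1000.
V_L = 1901 / 1000 = 1.901 L
M = n / V_L = 0.816 / 1.901
M = 0.42924776 mol/L, rounded to 4 dp:

0.4292 mol/L


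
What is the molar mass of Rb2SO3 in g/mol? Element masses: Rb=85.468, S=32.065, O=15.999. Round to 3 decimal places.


M = sum(count * atomic_mass) over atoms.
M = 2*85.468 + 1*32.065 + 3*15.999
M = 170.936 + 32.065 + 47.997
M = 250.998 g/mol, rounded to 3 dp:

250.998 g/mol


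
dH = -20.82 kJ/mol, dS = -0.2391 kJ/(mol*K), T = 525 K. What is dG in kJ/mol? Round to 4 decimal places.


Gibbs: dG = dH - T*dS (consistent units, dS already in kJ/(mol*K)).
T*dS = 525 * -0.2391 = -125.5275
dG = -20.82 - (-125.5275)
dG = 104.7075 kJ/mol, rounded to 4 dp:

104.7075 kJ/mol


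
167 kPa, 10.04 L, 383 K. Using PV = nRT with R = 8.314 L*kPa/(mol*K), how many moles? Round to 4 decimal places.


PV = nRT, solve for n = PV / (RT).
PV = 167 * 10.04 = 1676.68
RT = 8.314 * 383 = 3184.262
n = 1676.68 / 3184.262
n = 0.52655215 mol, rounded to 4 dp:

0.5266 mol


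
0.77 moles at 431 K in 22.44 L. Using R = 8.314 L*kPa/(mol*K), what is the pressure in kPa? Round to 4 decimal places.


PV = nRT, solve for P = nRT / V.
nRT = 0.77 * 8.314 * 431 = 2759.1672
P = 2759.1672 / 22.44
P = 122.95754011 kPa, rounded to 4 dp:

122.9575 kPa


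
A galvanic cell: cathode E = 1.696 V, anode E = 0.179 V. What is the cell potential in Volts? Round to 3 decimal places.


Standard cell potential: E_cell = E_cathode - E_anode.
E_cell = 1.696 - (0.179)
E_cell = 1.517 V, rounded to 3 dp:

1.517 V


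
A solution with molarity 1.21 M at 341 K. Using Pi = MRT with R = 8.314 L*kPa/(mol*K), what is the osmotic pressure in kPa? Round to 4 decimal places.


Osmotic pressure (van't Hoff): Pi = M*R*T.
RT = 8.314 * 341 = 2835.074
Pi = 1.21 * 2835.074
Pi = 3430.43954 kPa, rounded to 4 dp:

3430.4395 kPa


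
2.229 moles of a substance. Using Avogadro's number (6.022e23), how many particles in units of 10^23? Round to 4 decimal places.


N = n * NA, then divide by 1e23 for the requested units.
N / 1e23 = n * 6.022
N / 1e23 = 2.229 * 6.022
N / 1e23 = 13.423038, rounded to 4 dp:

13.4230


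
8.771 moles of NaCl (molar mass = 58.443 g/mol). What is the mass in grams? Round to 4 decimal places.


mass = n * M
mass = 8.771 * 58.443
mass = 512.603553 g, rounded to 4 dp:

512.6036 g


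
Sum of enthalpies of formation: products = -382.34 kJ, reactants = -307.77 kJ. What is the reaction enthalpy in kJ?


dH_rxn = sum(dH_f products) - sum(dH_f reactants)
dH_rxn = -382.34 - (-307.77)
dH_rxn = -74.57 kJ:

-74.57 kJ


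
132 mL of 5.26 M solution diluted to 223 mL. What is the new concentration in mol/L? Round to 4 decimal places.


Dilution: M1*V1 = M2*V2, solve for M2.
M2 = M1*V1 / V2
M2 = 5.26 * 132 / 223
M2 = 694.32 / 223
M2 = 3.1135426 mol/L, rounded to 4 dp:

3.1135 mol/L


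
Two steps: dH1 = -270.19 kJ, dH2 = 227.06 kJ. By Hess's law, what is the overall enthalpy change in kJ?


Hess's law: enthalpy is a state function, so add the step enthalpies.
dH_total = dH1 + dH2 = -270.19 + (227.06)
dH_total = -43.13 kJ:

-43.13 kJ


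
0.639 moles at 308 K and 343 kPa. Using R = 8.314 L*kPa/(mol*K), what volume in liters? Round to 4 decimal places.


PV = nRT, solve for V = nRT / P.
nRT = 0.639 * 8.314 * 308 = 1636.295
V = 1636.295 / 343
V = 4.77053936 L, rounded to 4 dp:

4.7705 L


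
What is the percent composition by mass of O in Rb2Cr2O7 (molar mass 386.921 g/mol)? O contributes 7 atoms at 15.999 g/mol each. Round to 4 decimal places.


pct = 100 * (n_elem * M_elem) / M_total
mass_contribution = 7 * 15.999 = 111.993 g/mol
pct = 100 * 111.993 / 386.921
pct = 28.94466829 %, rounded to 4 dp:

28.9447 %


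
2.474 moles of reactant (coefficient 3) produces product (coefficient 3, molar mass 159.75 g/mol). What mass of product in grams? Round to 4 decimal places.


Use the coefficient ratio to convert reactant moles to product moles, then multiply by the product's molar mass.
moles_P = moles_R * (coeff_P / coeff_R) = 2.474 * (3/3) = 2.474
mass_P = moles_P * M_P = 2.474 * 159.75
mass_P = 395.2215 g, rounded to 4 dp:

395.2215 g


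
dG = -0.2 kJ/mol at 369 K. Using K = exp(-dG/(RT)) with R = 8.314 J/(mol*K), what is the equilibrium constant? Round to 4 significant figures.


dG is in kJ/mol; multiply by 1000 to match R in J/(mol*K).
RT = 8.314 * 369 = 3067.866 J/mol
exponent = -dG*1000 / (RT) = -(-0.2*1000) / 3067.866 = 0.0651919
K = exp(0.0651919)
K = 1.0673638, rounded to 4 significant figures:

1.067


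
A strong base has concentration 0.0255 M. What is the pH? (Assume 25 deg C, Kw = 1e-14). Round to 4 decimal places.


A strong base dissociates completely, so [OH-] equals the given concentration.
pOH = -log10([OH-]) = -log10(0.0255) = 1.59346
pH = 14 - pOH = 14 - 1.59346
pH = 12.40654, rounded to 4 dp:

12.4065


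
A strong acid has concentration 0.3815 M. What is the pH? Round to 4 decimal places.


A strong acid dissociates completely, so [H+] equals the given concentration.
pH = -log10([H+]) = -log10(0.3815)
pH = 0.41850546, rounded to 4 dp:

0.4185


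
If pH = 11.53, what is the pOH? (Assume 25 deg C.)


At 25 deg C, pH + pOH = 14.
pOH = 14 - pH = 14 - 11.53
pOH = 2.47:

2.47


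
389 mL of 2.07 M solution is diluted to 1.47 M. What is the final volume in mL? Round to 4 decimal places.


Dilution: M1*V1 = M2*V2, solve for V2.
V2 = M1*V1 / M2
V2 = 2.07 * 389 / 1.47
V2 = 805.23 / 1.47
V2 = 547.7755102 mL, rounded to 4 dp:

547.7755 mL


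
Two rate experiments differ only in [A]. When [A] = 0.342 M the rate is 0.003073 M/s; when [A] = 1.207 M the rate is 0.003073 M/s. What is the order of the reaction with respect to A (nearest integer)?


Rate is proportional to [A]^n, so rate2/rate1 = ([A]2/[A]1)^n. Take logs to solve for n.
rate2/rate1 = 0.003073 / 0.003073 = 1.0
[A]2/[A]1 = 1.207 / 0.342 = 3.5292
n = ln(1.0) / ln(3.5292) = 0.0
Nearest integer order:

0


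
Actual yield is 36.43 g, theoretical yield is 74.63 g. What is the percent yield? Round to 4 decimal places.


% yield = 100 * actual / theoretical
% yield = 100 * 36.43 / 74.63
% yield = 48.81414981 %, rounded to 4 dp:

48.8141 %


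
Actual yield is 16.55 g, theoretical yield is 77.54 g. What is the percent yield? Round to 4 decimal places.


% yield = 100 * actual / theoretical
% yield = 100 * 16.55 / 77.54
% yield = 21.34382254 %, rounded to 4 dp:

21.3438 %


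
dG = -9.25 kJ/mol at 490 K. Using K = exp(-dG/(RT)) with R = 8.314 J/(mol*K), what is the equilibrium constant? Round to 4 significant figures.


dG is in kJ/mol; multiply by 1000 to match R in J/(mol*K).
RT = 8.314 * 490 = 4073.86 J/mol
exponent = -dG*1000 / (RT) = -(-9.25*1000) / 4073.86 = 2.27057385
K = exp(2.27057385)
K = 9.6849569, rounded to 4 significant figures:

9.685


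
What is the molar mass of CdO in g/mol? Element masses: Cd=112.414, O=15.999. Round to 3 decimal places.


M = sum(count * atomic_mass) over atoms.
M = 1*112.414 + 1*15.999
M = 112.414 + 15.999
M = 128.413 g/mol, rounded to 3 dp:

128.413 g/mol


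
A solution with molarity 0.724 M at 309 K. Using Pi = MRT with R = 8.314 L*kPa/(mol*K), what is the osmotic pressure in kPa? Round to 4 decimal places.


Osmotic pressure (van't Hoff): Pi = M*R*T.
RT = 8.314 * 309 = 2569.026
Pi = 0.724 * 2569.026
Pi = 1859.974824 kPa, rounded to 4 dp:

1859.9748 kPa


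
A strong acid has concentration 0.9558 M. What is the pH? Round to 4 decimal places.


A strong acid dissociates completely, so [H+] equals the given concentration.
pH = -log10([H+]) = -log10(0.9558)
pH = 0.01963297, rounded to 4 dp:

0.0196


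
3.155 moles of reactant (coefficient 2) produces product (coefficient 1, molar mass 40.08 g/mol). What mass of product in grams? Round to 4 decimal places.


Use the coefficient ratio to convert reactant moles to product moles, then multiply by the product's molar mass.
moles_P = moles_R * (coeff_P / coeff_R) = 3.155 * (1/2) = 1.5775
mass_P = moles_P * M_P = 1.5775 * 40.08
mass_P = 63.2262 g, rounded to 4 dp:

63.2262 g


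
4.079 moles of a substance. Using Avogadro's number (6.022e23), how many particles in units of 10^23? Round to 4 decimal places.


N = n * NA, then divide by 1e23 for the requested units.
N / 1e23 = n * 6.022
N / 1e23 = 4.079 * 6.022
N / 1e23 = 24.563738, rounded to 4 dp:

24.5637


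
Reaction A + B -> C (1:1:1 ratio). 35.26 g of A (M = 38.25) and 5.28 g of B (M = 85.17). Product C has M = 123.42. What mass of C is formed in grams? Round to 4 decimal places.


Find moles of each reactant; the smaller value is the limiting reagent in a 1:1:1 reaction, so moles_C equals moles of the limiter.
n_A = mass_A / M_A = 35.26 / 38.25 = 0.92183 mol
n_B = mass_B / M_B = 5.28 / 85.17 = 0.061994 mol
Limiting reagent: B (smaller), n_limiting = 0.061994 mol
mass_C = n_limiting * M_C = 0.061994 * 123.42
mass_C = 7.65129948 g, rounded to 4 dp:

7.6513 g


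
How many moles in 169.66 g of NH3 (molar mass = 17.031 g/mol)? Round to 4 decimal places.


n = mass / M
n = 169.66 / 17.031
n = 9.9618343 mol, rounded to 4 dp:

9.9618 mol


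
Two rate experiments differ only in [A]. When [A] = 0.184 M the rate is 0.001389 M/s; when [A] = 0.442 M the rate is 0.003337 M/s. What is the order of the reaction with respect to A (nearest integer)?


Rate is proportional to [A]^n, so rate2/rate1 = ([A]2/[A]1)^n. Take logs to solve for n.
rate2/rate1 = 0.003337 / 0.001389 = 2.4024
[A]2/[A]1 = 0.442 / 0.184 = 2.4022
n = ln(2.4024) / ln(2.4022) = 1.0
Nearest integer order:

1


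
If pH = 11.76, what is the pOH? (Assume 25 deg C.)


At 25 deg C, pH + pOH = 14.
pOH = 14 - pH = 14 - 11.76
pOH = 2.24:

2.24


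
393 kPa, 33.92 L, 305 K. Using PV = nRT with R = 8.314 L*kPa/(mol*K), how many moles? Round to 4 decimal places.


PV = nRT, solve for n = PV / (RT).
PV = 393 * 33.92 = 13330.56
RT = 8.314 * 305 = 2535.77
n = 13330.56 / 2535.77
n = 5.25700675 mol, rounded to 4 dp:

5.2570 mol


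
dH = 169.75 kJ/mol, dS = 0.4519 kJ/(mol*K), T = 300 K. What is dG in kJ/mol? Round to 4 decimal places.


Gibbs: dG = dH - T*dS (consistent units, dS already in kJ/(mol*K)).
T*dS = 300 * 0.4519 = 135.57
dG = 169.75 - (135.57)
dG = 34.18 kJ/mol, rounded to 4 dp:

34.1800 kJ/mol


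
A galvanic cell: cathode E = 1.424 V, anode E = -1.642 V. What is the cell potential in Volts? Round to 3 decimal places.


Standard cell potential: E_cell = E_cathode - E_anode.
E_cell = 1.424 - (-1.642)
E_cell = 3.066 V, rounded to 3 dp:

3.066 V


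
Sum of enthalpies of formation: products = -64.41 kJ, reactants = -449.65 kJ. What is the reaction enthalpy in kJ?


dH_rxn = sum(dH_f products) - sum(dH_f reactants)
dH_rxn = -64.41 - (-449.65)
dH_rxn = 385.24 kJ:

385.24 kJ


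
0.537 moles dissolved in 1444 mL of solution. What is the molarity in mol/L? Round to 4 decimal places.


Convert volume to liters: V_L = V_mL / 1000.
V_L = 1444 / 1000 = 1.444 L
M = n / V_L = 0.537 / 1.444
M = 0.37188366 mol/L, rounded to 4 dp:

0.3719 mol/L


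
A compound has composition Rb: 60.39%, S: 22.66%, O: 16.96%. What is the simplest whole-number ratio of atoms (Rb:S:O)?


Assume 100 g of compound, divide each mass% by atomic mass to get moles, then normalize by the smallest to get a raw atom ratio.
Moles per 100 g: Rb: 60.39/85.468 = 0.7066, S: 22.66/32.065 = 0.7067, O: 16.96/15.999 = 1.0601
Raw ratio (divide by min = 0.7066): Rb: 1.0, S: 1.0, O: 1.5
Multiply by 2 to clear fractions: Rb: 2.0 ~= 2, S: 2.0 ~= 2, O: 3.001 ~= 3
Reduce by GCD to get the simplest whole-number ratio:

2:2:3


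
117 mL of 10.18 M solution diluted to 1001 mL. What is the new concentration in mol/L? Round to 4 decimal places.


Dilution: M1*V1 = M2*V2, solve for M2.
M2 = M1*V1 / V2
M2 = 10.18 * 117 / 1001
M2 = 1191.06 / 1001
M2 = 1.18987013 mol/L, rounded to 4 dp:

1.1899 mol/L


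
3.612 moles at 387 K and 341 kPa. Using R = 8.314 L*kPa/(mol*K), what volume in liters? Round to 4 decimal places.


PV = nRT, solve for V = nRT / P.
nRT = 3.612 * 8.314 * 387 = 11621.675
V = 11621.675 / 341
V = 34.08115836 L, rounded to 4 dp:

34.0812 L


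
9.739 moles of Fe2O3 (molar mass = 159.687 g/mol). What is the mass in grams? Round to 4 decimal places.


mass = n * M
mass = 9.739 * 159.687
mass = 1555.191693 g, rounded to 4 dp:

1555.1917 g


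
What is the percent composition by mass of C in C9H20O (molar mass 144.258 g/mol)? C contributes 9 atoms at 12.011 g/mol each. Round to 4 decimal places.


pct = 100 * (n_elem * M_elem) / M_total
mass_contribution = 9 * 12.011 = 108.099 g/mol
pct = 100 * 108.099 / 144.258
pct = 74.93449237 %, rounded to 4 dp:

74.9345 %


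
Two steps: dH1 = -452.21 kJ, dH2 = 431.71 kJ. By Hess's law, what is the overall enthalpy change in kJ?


Hess's law: enthalpy is a state function, so add the step enthalpies.
dH_total = dH1 + dH2 = -452.21 + (431.71)
dH_total = -20.5 kJ:

-20.50 kJ


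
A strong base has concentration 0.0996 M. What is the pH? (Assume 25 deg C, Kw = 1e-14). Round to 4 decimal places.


A strong base dissociates completely, so [OH-] equals the given concentration.
pOH = -log10([OH-]) = -log10(0.0996) = 1.001741
pH = 14 - pOH = 14 - 1.001741
pH = 12.998259, rounded to 4 dp:

12.9983


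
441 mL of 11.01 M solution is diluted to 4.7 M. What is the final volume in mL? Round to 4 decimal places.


Dilution: M1*V1 = M2*V2, solve for V2.
V2 = M1*V1 / M2
V2 = 11.01 * 441 / 4.7
V2 = 4855.41 / 4.7
V2 = 1033.06595745 mL, rounded to 4 dp:

1033.0660 mL


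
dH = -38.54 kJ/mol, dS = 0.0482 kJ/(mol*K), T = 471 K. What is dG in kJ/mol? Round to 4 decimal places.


Gibbs: dG = dH - T*dS (consistent units, dS already in kJ/(mol*K)).
T*dS = 471 * 0.0482 = 22.7022
dG = -38.54 - (22.7022)
dG = -61.2422 kJ/mol, rounded to 4 dp:

-61.2422 kJ/mol


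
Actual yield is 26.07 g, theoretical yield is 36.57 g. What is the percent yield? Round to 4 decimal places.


% yield = 100 * actual / theoretical
% yield = 100 * 26.07 / 36.57
% yield = 71.28794094 %, rounded to 4 dp:

71.2879 %


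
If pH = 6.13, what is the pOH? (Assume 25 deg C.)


At 25 deg C, pH + pOH = 14.
pOH = 14 - pH = 14 - 6.13
pOH = 7.87:

7.87


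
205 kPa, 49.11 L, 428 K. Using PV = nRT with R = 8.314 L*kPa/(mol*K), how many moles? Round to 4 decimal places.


PV = nRT, solve for n = PV / (RT).
PV = 205 * 49.11 = 10067.55
RT = 8.314 * 428 = 3558.392
n = 10067.55 / 3558.392
n = 2.82924141 mol, rounded to 4 dp:

2.8292 mol


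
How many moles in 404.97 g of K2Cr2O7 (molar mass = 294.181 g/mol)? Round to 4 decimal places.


n = mass / M
n = 404.97 / 294.181
n = 1.37660148 mol, rounded to 4 dp:

1.3766 mol


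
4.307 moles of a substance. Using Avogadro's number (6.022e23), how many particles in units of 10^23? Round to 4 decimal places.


N = n * NA, then divide by 1e23 for the requested units.
N / 1e23 = n * 6.022
N / 1e23 = 4.307 * 6.022
N / 1e23 = 25.936754, rounded to 4 dp:

25.9368


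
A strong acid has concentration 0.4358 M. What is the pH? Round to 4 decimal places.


A strong acid dissociates completely, so [H+] equals the given concentration.
pH = -log10([H+]) = -log10(0.4358)
pH = 0.36071277, rounded to 4 dp:

0.3607


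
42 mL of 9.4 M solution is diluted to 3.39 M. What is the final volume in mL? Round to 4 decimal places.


Dilution: M1*V1 = M2*V2, solve for V2.
V2 = M1*V1 / M2
V2 = 9.4 * 42 / 3.39
V2 = 394.8 / 3.39
V2 = 116.46017699 mL, rounded to 4 dp:

116.4602 mL


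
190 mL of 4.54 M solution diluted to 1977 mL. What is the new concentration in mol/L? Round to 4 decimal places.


Dilution: M1*V1 = M2*V2, solve for M2.
M2 = M1*V1 / V2
M2 = 4.54 * 190 / 1977
M2 = 862.6 / 1977
M2 = 0.43631765 mol/L, rounded to 4 dp:

0.4363 mol/L


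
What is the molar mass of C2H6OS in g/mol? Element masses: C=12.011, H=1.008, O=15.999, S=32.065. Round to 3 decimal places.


M = sum(count * atomic_mass) over atoms.
M = 2*12.011 + 6*1.008 + 1*15.999 + 1*32.065
M = 24.022 + 6.048 + 15.999 + 32.065
M = 78.134 g/mol, rounded to 3 dp:

78.134 g/mol


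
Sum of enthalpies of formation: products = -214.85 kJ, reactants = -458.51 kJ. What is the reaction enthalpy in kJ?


dH_rxn = sum(dH_f products) - sum(dH_f reactants)
dH_rxn = -214.85 - (-458.51)
dH_rxn = 243.66 kJ:

243.66 kJ


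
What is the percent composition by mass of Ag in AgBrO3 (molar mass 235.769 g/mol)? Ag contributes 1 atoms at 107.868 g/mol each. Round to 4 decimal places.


pct = 100 * (n_elem * M_elem) / M_total
mass_contribution = 1 * 107.868 = 107.868 g/mol
pct = 100 * 107.868 / 235.769
pct = 45.75156191 %, rounded to 4 dp:

45.7516 %


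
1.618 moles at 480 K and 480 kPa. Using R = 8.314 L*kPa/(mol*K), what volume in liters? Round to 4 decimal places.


PV = nRT, solve for V = nRT / P.
nRT = 1.618 * 8.314 * 480 = 6456.985
V = 6456.985 / 480
V = 13.45205208 L, rounded to 4 dp:

13.4521 L


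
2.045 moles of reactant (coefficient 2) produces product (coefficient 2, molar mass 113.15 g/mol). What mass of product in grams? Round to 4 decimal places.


Use the coefficient ratio to convert reactant moles to product moles, then multiply by the product's molar mass.
moles_P = moles_R * (coeff_P / coeff_R) = 2.045 * (2/2) = 2.045
mass_P = moles_P * M_P = 2.045 * 113.15
mass_P = 231.39175 g, rounded to 4 dp:

231.3918 g


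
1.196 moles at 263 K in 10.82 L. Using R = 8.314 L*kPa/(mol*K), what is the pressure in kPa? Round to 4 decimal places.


PV = nRT, solve for P = nRT / V.
nRT = 1.196 * 8.314 * 263 = 2615.1521
P = 2615.1521 / 10.82
P = 241.69612754 kPa, rounded to 4 dp:

241.6961 kPa


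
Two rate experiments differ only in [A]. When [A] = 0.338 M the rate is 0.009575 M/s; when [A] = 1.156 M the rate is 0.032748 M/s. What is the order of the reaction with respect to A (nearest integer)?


Rate is proportional to [A]^n, so rate2/rate1 = ([A]2/[A]1)^n. Take logs to solve for n.
rate2/rate1 = 0.032748 / 0.009575 = 3.4202
[A]2/[A]1 = 1.156 / 0.338 = 3.4201
n = ln(3.4202) / ln(3.4201) = 1.0
Nearest integer order:

1


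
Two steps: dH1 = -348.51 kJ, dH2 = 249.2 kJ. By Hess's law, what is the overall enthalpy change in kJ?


Hess's law: enthalpy is a state function, so add the step enthalpies.
dH_total = dH1 + dH2 = -348.51 + (249.2)
dH_total = -99.31 kJ:

-99.31 kJ


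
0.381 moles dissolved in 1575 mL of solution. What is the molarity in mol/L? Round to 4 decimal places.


Convert volume to liters: V_L = V_mL / 1000.
V_L = 1575 / 1000 = 1.575 L
M = n / V_L = 0.381 / 1.575
M = 0.24190476 mol/L, rounded to 4 dp:

0.2419 mol/L


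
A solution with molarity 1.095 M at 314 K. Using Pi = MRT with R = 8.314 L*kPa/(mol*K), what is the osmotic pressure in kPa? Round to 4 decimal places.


Osmotic pressure (van't Hoff): Pi = M*R*T.
RT = 8.314 * 314 = 2610.596
Pi = 1.095 * 2610.596
Pi = 2858.60262 kPa, rounded to 4 dp:

2858.6026 kPa


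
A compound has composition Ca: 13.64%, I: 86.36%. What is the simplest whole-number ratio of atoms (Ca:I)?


Assume 100 g of compound, divide each mass% by atomic mass to get moles, then normalize by the smallest to get a raw atom ratio.
Moles per 100 g: Ca: 13.64/40.078 = 0.3403, I: 86.36/126.904 = 0.6805
Raw ratio (divide by min = 0.3403): Ca: 1.0, I: 2.0
Multiply by 1 to clear fractions: Ca: 1.0 ~= 1, I: 2.0 ~= 2
Reduce by GCD to get the simplest whole-number ratio:

1:2


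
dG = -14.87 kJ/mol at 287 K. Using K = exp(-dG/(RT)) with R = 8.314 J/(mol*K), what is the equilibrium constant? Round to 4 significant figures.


dG is in kJ/mol; multiply by 1000 to match R in J/(mol*K).
RT = 8.314 * 287 = 2386.118 J/mol
exponent = -dG*1000 / (RT) = -(-14.87*1000) / 2386.118 = 6.23187956
K = exp(6.23187956)
K = 508.71074, rounded to 4 significant figures:

508.7


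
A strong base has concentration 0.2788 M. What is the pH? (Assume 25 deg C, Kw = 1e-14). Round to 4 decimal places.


A strong base dissociates completely, so [OH-] equals the given concentration.
pOH = -log10([OH-]) = -log10(0.2788) = 0.554707
pH = 14 - pOH = 14 - 0.554707
pH = 13.445293, rounded to 4 dp:

13.4453


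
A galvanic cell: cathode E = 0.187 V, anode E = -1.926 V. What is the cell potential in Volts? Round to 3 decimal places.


Standard cell potential: E_cell = E_cathode - E_anode.
E_cell = 0.187 - (-1.926)
E_cell = 2.113 V, rounded to 3 dp:

2.113 V


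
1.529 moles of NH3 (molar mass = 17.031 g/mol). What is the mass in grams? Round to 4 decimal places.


mass = n * M
mass = 1.529 * 17.031
mass = 26.040399 g, rounded to 4 dp:

26.0404 g


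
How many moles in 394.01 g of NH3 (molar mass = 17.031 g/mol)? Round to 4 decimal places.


n = mass / M
n = 394.01 / 17.031
n = 23.1348717 mol, rounded to 4 dp:

23.1349 mol


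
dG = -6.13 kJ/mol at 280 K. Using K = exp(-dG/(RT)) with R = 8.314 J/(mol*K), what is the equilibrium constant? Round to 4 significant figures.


dG is in kJ/mol; multiply by 1000 to match R in J/(mol*K).
RT = 8.314 * 280 = 2327.92 J/mol
exponent = -dG*1000 / (RT) = -(-6.13*1000) / 2327.92 = 2.633252
K = exp(2.633252)
K = 13.918961, rounded to 4 significant figures:

13.92


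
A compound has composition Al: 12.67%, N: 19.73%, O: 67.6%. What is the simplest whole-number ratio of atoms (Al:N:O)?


Assume 100 g of compound, divide each mass% by atomic mass to get moles, then normalize by the smallest to get a raw atom ratio.
Moles per 100 g: Al: 12.67/26.982 = 0.4696, N: 19.73/14.007 = 1.4086, O: 67.6/15.999 = 4.2253
Raw ratio (divide by min = 0.4696): Al: 1.0, N: 3.0, O: 8.998
Multiply by 1 to clear fractions: Al: 1.0 ~= 1, N: 3.0 ~= 3, O: 8.998 ~= 9
Reduce by GCD to get the simplest whole-number ratio:

1:3:9
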